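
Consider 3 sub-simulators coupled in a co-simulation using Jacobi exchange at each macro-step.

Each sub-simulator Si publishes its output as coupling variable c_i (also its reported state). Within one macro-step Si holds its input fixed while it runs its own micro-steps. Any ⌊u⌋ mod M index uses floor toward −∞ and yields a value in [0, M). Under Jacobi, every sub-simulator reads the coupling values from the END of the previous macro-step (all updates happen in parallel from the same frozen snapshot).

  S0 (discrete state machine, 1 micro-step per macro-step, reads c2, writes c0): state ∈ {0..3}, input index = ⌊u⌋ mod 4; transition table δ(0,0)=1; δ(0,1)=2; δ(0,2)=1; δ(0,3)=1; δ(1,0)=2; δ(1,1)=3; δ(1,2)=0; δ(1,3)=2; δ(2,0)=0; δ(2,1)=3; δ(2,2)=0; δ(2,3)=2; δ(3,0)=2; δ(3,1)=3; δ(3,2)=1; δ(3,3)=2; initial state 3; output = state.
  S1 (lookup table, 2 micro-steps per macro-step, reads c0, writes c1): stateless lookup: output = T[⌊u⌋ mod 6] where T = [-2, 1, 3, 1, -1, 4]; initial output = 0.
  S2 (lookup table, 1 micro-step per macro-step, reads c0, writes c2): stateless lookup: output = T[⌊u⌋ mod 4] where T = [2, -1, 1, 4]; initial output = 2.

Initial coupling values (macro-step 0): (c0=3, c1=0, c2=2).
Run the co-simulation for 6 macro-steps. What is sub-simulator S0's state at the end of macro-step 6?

macro 1: S0 reads c2=2 → after 1×micro: 1; S1 reads c0=3 → after 2×micro: 1; S2 reads c0=3 → after 1×micro: 4 ⇒ (c0=1, c1=1, c2=4)
macro 2: S0 reads c2=4 → after 1×micro: 2; S1 reads c0=1 → after 2×micro: 1; S2 reads c0=1 → after 1×micro: -1 ⇒ (c0=2, c1=1, c2=-1)
macro 3: S0 reads c2=-1 → after 1×micro: 2; S1 reads c0=2 → after 2×micro: 3; S2 reads c0=2 → after 1×micro: 1 ⇒ (c0=2, c1=3, c2=1)
macro 4: S0 reads c2=1 → after 1×micro: 3; S1 reads c0=2 → after 2×micro: 3; S2 reads c0=2 → after 1×micro: 1 ⇒ (c0=3, c1=3, c2=1)
macro 5: S0 reads c2=1 → after 1×micro: 3; S1 reads c0=3 → after 2×micro: 1; S2 reads c0=3 → after 1×micro: 4 ⇒ (c0=3, c1=1, c2=4)
macro 6: S0 reads c2=4 → after 1×micro: 2; S1 reads c0=3 → after 2×micro: 1; S2 reads c0=3 → after 1×micro: 4 ⇒ (c0=2, c1=1, c2=4)

S0 state at macro-step 6 = 2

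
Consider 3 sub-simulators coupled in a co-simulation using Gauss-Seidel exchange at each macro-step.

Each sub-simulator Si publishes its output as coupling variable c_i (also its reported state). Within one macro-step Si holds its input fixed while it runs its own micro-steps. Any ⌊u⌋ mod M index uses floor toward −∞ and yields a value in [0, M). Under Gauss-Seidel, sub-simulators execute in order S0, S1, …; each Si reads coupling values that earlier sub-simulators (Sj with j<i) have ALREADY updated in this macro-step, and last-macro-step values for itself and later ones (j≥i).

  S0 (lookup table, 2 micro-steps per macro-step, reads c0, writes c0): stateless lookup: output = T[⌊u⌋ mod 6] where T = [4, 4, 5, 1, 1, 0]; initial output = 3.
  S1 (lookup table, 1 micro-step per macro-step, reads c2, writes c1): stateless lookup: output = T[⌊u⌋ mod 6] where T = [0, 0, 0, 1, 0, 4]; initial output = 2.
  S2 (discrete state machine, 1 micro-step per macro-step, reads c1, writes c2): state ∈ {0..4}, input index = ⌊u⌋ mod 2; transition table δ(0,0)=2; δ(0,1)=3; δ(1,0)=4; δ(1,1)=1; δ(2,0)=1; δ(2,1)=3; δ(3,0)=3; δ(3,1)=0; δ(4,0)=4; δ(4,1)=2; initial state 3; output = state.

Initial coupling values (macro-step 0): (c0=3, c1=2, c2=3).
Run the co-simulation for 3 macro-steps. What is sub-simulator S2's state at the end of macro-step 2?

S2 state at macro-step 2 = 2

macro 1: S0 reads c0=3 → after 2×micro: 1; S1 reads c2=3 → after 1×micro: 1; S2 reads c1=1 → after 1×micro: 0 ⇒ (c0=1, c1=1, c2=0)
macro 2: S0 reads c0=1 → after 2×micro: 4; S1 reads c2=0 → after 1×micro: 0; S2 reads c1=0 → after 1×micro: 2 ⇒ (c0=4, c1=0, c2=2)
macro 3: S0 reads c0=4 → after 2×micro: 1; S1 reads c2=2 → after 1×micro: 0; S2 reads c1=0 → after 1×micro: 1 ⇒ (c0=1, c1=0, c2=1)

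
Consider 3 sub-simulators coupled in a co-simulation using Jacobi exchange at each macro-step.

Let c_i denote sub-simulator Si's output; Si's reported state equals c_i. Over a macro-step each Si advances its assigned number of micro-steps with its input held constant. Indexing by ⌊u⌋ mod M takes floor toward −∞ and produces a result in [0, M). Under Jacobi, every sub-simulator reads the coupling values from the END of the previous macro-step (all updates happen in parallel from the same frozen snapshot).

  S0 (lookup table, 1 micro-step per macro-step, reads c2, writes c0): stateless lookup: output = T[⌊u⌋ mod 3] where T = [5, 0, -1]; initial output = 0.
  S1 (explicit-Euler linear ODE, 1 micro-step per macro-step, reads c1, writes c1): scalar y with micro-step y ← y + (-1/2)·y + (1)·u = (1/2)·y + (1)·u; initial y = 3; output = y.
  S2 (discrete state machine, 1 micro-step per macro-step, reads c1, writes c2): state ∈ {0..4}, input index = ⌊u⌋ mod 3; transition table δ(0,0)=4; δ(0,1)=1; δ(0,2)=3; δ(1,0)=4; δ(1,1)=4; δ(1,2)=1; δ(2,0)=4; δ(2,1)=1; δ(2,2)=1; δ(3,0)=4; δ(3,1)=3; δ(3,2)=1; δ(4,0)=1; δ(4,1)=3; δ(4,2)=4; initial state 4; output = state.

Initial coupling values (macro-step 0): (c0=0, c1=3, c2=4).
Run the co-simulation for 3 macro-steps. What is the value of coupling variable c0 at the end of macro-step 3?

macro 1: S0 reads c2=4 → after 1×micro: 0; S1 reads c1=3 → after 1×micro: 9/2; S2 reads c1=3 → after 1×micro: 1 ⇒ (c0=0, c1=9/2, c2=1)
macro 2: S0 reads c2=1 → after 1×micro: 0; S1 reads c1=9/2 → after 1×micro: 27/4; S2 reads c1=9/2 → after 1×micro: 4 ⇒ (c0=0, c1=27/4, c2=4)
macro 3: S0 reads c2=4 → after 1×micro: 0; S1 reads c1=27/4 → after 1×micro: 81/8; S2 reads c1=27/4 → after 1×micro: 1 ⇒ (c0=0, c1=81/8, c2=1)

c0 at macro-step 3 = 0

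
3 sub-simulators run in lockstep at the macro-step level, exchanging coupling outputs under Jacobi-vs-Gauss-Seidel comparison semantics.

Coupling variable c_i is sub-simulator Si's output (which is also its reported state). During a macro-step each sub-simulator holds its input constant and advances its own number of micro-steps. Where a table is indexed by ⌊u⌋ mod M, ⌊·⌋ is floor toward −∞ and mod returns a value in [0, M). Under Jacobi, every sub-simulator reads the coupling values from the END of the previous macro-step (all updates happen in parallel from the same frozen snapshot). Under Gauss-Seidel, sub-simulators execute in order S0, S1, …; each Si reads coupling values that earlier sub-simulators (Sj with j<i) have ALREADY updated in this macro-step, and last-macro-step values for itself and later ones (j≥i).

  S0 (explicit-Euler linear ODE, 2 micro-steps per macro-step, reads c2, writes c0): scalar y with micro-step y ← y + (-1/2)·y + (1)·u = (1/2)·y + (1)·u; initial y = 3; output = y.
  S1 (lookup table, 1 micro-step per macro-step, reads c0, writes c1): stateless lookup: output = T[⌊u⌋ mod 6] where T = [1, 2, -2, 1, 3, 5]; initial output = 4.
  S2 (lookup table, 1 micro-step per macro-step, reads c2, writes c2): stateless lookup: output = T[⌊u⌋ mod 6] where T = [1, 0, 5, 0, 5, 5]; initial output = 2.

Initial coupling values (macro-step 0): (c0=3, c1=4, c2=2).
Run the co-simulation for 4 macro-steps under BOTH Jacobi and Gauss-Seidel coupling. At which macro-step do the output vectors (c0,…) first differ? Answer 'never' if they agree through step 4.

first divergence at macro-step: 2

[Jacobi] macro 1: S0 reads c2=2 → after 2×micro: 15/4; S1 reads c0=3 → after 1×micro: 1; S2 reads c2=2 → after 1×micro: 5 ⇒ (c0=15/4, c1=1, c2=5)
[Jacobi] macro 2: S0 reads c2=5 → after 2×micro: 135/16; S1 reads c0=15/4 → after 1×micro: 1; S2 reads c2=5 → after 1×micro: 5 ⇒ (c0=135/16, c1=1, c2=5)
[Jacobi] macro 3: S0 reads c2=5 → after 2×micro: 615/64; S1 reads c0=135/16 → after 1×micro: -2; S2 reads c2=5 → after 1×micro: 5 ⇒ (c0=615/64, c1=-2, c2=5)
[Jacobi] macro 4: S0 reads c2=5 → after 2×micro: 2535/256; S1 reads c0=615/64 → after 1×micro: 1; S2 reads c2=5 → after 1×micro: 5 ⇒ (c0=2535/256, c1=1, c2=5)
[Gauss-Seidel] macro 1: S0 reads c2=2 → after 2×micro: 15/4; S1 reads c0=15/4 → after 1×micro: 1; S2 reads c2=2 → after 1×micro: 5 ⇒ (c0=15/4, c1=1, c2=5)
[Gauss-Seidel] macro 2: S0 reads c2=5 → after 2×micro: 135/16; S1 reads c0=135/16 → after 1×micro: -2; S2 reads c2=5 → after 1×micro: 5 ⇒ (c0=135/16, c1=-2, c2=5)
[Gauss-Seidel] macro 3: S0 reads c2=5 → after 2×micro: 615/64; S1 reads c0=615/64 → after 1×micro: 1; S2 reads c2=5 → after 1×micro: 5 ⇒ (c0=615/64, c1=1, c2=5)
[Gauss-Seidel] macro 4: S0 reads c2=5 → after 2×micro: 2535/256; S1 reads c0=2535/256 → after 1×micro: 1; S2 reads c2=5 → after 1×micro: 5 ⇒ (c0=2535/256, c1=1, c2=5)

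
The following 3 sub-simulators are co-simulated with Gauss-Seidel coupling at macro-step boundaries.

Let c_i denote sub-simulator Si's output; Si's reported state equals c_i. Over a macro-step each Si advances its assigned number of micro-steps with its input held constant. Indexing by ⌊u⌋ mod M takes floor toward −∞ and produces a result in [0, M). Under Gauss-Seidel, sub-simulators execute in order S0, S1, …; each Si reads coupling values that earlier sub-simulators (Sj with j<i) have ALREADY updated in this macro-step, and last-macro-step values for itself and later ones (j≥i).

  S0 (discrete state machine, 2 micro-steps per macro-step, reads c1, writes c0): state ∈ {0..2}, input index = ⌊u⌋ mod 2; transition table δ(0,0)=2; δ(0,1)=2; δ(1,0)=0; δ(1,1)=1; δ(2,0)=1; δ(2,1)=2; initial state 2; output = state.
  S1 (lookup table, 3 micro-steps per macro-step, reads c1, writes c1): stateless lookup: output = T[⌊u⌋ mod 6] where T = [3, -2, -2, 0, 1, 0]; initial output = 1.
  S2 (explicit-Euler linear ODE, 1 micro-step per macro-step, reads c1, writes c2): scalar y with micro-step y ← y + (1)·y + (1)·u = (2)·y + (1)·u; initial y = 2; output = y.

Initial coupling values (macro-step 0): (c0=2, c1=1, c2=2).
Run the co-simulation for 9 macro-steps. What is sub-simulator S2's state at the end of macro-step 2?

macro 1: S0 reads c1=1 → after 2×micro: 2; S1 reads c1=1 → after 3×micro: -2; S2 reads c1=-2 → after 1×micro: 2 ⇒ (c0=2, c1=-2, c2=2)
macro 2: S0 reads c1=-2 → after 2×micro: 0; S1 reads c1=-2 → after 3×micro: 1; S2 reads c1=1 → after 1×micro: 5 ⇒ (c0=0, c1=1, c2=5)
macro 3: S0 reads c1=1 → after 2×micro: 2; S1 reads c1=1 → after 3×micro: -2; S2 reads c1=-2 → after 1×micro: 8 ⇒ (c0=2, c1=-2, c2=8)
macro 4: S0 reads c1=-2 → after 2×micro: 0; S1 reads c1=-2 → after 3×micro: 1; S2 reads c1=1 → after 1×micro: 17 ⇒ (c0=0, c1=1, c2=17)
macro 5: S0 reads c1=1 → after 2×micro: 2; S1 reads c1=1 → after 3×micro: -2; S2 reads c1=-2 → after 1×micro: 32 ⇒ (c0=2, c1=-2, c2=32)
macro 6: S0 reads c1=-2 → after 2×micro: 0; S1 reads c1=-2 → after 3×micro: 1; S2 reads c1=1 → after 1×micro: 65 ⇒ (c0=0, c1=1, c2=65)
macro 7: S0 reads c1=1 → after 2×micro: 2; S1 reads c1=1 → after 3×micro: -2; S2 reads c1=-2 → after 1×micro: 128 ⇒ (c0=2, c1=-2, c2=128)
macro 8: S0 reads c1=-2 → after 2×micro: 0; S1 reads c1=-2 → after 3×micro: 1; S2 reads c1=1 → after 1×micro: 257 ⇒ (c0=0, c1=1, c2=257)
macro 9: S0 reads c1=1 → after 2×micro: 2; S1 reads c1=1 → after 3×micro: -2; S2 reads c1=-2 → after 1×micro: 512 ⇒ (c0=2, c1=-2, c2=512)

S2 state at macro-step 2 = 5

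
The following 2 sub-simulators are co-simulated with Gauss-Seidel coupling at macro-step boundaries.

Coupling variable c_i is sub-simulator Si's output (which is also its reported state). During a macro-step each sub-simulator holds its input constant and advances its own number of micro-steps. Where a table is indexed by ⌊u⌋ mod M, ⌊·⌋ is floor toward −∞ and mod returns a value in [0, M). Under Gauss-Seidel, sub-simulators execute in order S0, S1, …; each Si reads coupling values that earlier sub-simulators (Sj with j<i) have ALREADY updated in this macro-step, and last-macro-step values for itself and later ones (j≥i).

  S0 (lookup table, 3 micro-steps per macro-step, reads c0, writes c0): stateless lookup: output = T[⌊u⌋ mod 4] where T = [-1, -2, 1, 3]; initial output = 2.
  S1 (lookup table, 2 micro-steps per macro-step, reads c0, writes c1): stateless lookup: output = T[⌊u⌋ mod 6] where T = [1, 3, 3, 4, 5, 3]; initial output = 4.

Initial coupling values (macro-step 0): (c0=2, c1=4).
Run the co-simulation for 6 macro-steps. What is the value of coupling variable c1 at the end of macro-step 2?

c1 at macro-step 2 = 5

macro 1: S0 reads c0=2 → after 3×micro: 1; S1 reads c0=1 → after 2×micro: 3 ⇒ (c0=1, c1=3)
macro 2: S0 reads c0=1 → after 3×micro: -2; S1 reads c0=-2 → after 2×micro: 5 ⇒ (c0=-2, c1=5)
macro 3: S0 reads c0=-2 → after 3×micro: 1; S1 reads c0=1 → after 2×micro: 3 ⇒ (c0=1, c1=3)
macro 4: S0 reads c0=1 → after 3×micro: -2; S1 reads c0=-2 → after 2×micro: 5 ⇒ (c0=-2, c1=5)
macro 5: S0 reads c0=-2 → after 3×micro: 1; S1 reads c0=1 → after 2×micro: 3 ⇒ (c0=1, c1=3)
macro 6: S0 reads c0=1 → after 3×micro: -2; S1 reads c0=-2 → after 2×micro: 5 ⇒ (c0=-2, c1=5)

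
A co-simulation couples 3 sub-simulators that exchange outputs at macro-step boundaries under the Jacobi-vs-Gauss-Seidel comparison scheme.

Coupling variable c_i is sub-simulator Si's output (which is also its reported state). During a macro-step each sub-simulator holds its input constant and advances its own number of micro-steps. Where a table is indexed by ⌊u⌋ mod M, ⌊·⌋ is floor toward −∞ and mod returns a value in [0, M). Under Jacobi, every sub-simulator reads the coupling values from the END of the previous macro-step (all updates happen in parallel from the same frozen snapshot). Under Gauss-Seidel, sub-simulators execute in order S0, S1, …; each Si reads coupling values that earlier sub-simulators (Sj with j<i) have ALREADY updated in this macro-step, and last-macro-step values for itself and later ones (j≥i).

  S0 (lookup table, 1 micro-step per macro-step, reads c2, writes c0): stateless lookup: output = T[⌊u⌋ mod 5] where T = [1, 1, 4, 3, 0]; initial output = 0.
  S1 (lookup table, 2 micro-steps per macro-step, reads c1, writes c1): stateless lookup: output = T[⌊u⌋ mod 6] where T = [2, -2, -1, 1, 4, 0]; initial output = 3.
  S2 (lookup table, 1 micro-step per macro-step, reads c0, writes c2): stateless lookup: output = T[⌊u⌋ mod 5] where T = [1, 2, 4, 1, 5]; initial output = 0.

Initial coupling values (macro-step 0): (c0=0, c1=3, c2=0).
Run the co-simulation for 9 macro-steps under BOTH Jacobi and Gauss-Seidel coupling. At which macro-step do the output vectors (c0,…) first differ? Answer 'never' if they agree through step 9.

first divergence at macro-step: 1

[Jacobi] macro 1: S0 reads c2=0 → after 1×micro: 1; S1 reads c1=3 → after 2×micro: 1; S2 reads c0=0 → after 1×micro: 1 ⇒ (c0=1, c1=1, c2=1)
[Jacobi] macro 2: S0 reads c2=1 → after 1×micro: 1; S1 reads c1=1 → after 2×micro: -2; S2 reads c0=1 → after 1×micro: 2 ⇒ (c0=1, c1=-2, c2=2)
[Jacobi] macro 3: S0 reads c2=2 → after 1×micro: 4; S1 reads c1=-2 → after 2×micro: 4; S2 reads c0=1 → after 1×micro: 2 ⇒ (c0=4, c1=4, c2=2)
[Jacobi] macro 4: S0 reads c2=2 → after 1×micro: 4; S1 reads c1=4 → after 2×micro: 4; S2 reads c0=4 → after 1×micro: 5 ⇒ (c0=4, c1=4, c2=5)
[Jacobi] macro 5: S0 reads c2=5 → after 1×micro: 1; S1 reads c1=4 → after 2×micro: 4; S2 reads c0=4 → after 1×micro: 5 ⇒ (c0=1, c1=4, c2=5)
[Jacobi] macro 6: S0 reads c2=5 → after 1×micro: 1; S1 reads c1=4 → after 2×micro: 4; S2 reads c0=1 → after 1×micro: 2 ⇒ (c0=1, c1=4, c2=2)
[Jacobi] macro 7: S0 reads c2=2 → after 1×micro: 4; S1 reads c1=4 → after 2×micro: 4; S2 reads c0=1 → after 1×micro: 2 ⇒ (c0=4, c1=4, c2=2)
[Jacobi] macro 8: S0 reads c2=2 → after 1×micro: 4; S1 reads c1=4 → after 2×micro: 4; S2 reads c0=4 → after 1×micro: 5 ⇒ (c0=4, c1=4, c2=5)
[Jacobi] macro 9: S0 reads c2=5 → after 1×micro: 1; S1 reads c1=4 → after 2×micro: 4; S2 reads c0=4 → after 1×micro: 5 ⇒ (c0=1, c1=4, c2=5)
[Gauss-Seidel] macro 1: S0 reads c2=0 → after 1×micro: 1; S1 reads c1=3 → after 2×micro: 1; S2 reads c0=1 → after 1×micro: 2 ⇒ (c0=1, c1=1, c2=2)
[Gauss-Seidel] macro 2: S0 reads c2=2 → after 1×micro: 4; S1 reads c1=1 → after 2×micro: -2; S2 reads c0=4 → after 1×micro: 5 ⇒ (c0=4, c1=-2, c2=5)
[Gauss-Seidel] macro 3: S0 reads c2=5 → after 1×micro: 1; S1 reads c1=-2 → after 2×micro: 4; S2 reads c0=1 → after 1×micro: 2 ⇒ (c0=1, c1=4, c2=2)
[Gauss-Seidel] macro 4: S0 reads c2=2 → after 1×micro: 4; S1 reads c1=4 → after 2×micro: 4; S2 reads c0=4 → after 1×micro: 5 ⇒ (c0=4, c1=4, c2=5)
[Gauss-Seidel] macro 5: S0 reads c2=5 → after 1×micro: 1; S1 reads c1=4 → after 2×micro: 4; S2 reads c0=1 → after 1×micro: 2 ⇒ (c0=1, c1=4, c2=2)
[Gauss-Seidel] macro 6: S0 reads c2=2 → after 1×micro: 4; S1 reads c1=4 → after 2×micro: 4; S2 reads c0=4 → after 1×micro: 5 ⇒ (c0=4, c1=4, c2=5)
[Gauss-Seidel] macro 7: S0 reads c2=5 → after 1×micro: 1; S1 reads c1=4 → after 2×micro: 4; S2 reads c0=1 → after 1×micro: 2 ⇒ (c0=1, c1=4, c2=2)
[Gauss-Seidel] macro 8: S0 reads c2=2 → after 1×micro: 4; S1 reads c1=4 → after 2×micro: 4; S2 reads c0=4 → after 1×micro: 5 ⇒ (c0=4, c1=4, c2=5)
[Gauss-Seidel] macro 9: S0 reads c2=5 → after 1×micro: 1; S1 reads c1=4 → after 2×micro: 4; S2 reads c0=1 → after 1×micro: 2 ⇒ (c0=1, c1=4, c2=2)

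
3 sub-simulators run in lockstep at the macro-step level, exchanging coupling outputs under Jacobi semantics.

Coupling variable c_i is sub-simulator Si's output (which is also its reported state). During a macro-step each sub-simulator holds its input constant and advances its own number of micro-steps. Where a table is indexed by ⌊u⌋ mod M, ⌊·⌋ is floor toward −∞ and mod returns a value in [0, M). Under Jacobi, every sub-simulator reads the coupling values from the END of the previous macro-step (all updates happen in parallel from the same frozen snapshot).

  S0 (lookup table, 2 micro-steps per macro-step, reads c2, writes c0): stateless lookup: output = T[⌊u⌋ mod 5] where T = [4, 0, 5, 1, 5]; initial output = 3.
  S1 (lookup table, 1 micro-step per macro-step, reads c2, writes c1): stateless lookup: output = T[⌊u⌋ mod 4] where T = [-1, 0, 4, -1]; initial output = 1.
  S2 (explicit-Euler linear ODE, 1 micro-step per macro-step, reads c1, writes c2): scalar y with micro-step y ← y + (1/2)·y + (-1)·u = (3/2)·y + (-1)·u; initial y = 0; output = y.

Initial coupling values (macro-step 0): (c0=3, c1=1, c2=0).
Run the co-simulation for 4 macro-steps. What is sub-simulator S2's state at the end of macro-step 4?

S2 state at macro-step 4 = 11/8

macro 1: S0 reads c2=0 → after 2×micro: 4; S1 reads c2=0 → after 1×micro: -1; S2 reads c1=1 → after 1×micro: -1 ⇒ (c0=4, c1=-1, c2=-1)
macro 2: S0 reads c2=-1 → after 2×micro: 5; S1 reads c2=-1 → after 1×micro: -1; S2 reads c1=-1 → after 1×micro: -1/2 ⇒ (c0=5, c1=-1, c2=-1/2)
macro 3: S0 reads c2=-1/2 → after 2×micro: 5; S1 reads c2=-1/2 → after 1×micro: -1; S2 reads c1=-1 → after 1×micro: 1/4 ⇒ (c0=5, c1=-1, c2=1/4)
macro 4: S0 reads c2=1/4 → after 2×micro: 4; S1 reads c2=1/4 → after 1×micro: -1; S2 reads c1=-1 → after 1×micro: 11/8 ⇒ (c0=4, c1=-1, c2=11/8)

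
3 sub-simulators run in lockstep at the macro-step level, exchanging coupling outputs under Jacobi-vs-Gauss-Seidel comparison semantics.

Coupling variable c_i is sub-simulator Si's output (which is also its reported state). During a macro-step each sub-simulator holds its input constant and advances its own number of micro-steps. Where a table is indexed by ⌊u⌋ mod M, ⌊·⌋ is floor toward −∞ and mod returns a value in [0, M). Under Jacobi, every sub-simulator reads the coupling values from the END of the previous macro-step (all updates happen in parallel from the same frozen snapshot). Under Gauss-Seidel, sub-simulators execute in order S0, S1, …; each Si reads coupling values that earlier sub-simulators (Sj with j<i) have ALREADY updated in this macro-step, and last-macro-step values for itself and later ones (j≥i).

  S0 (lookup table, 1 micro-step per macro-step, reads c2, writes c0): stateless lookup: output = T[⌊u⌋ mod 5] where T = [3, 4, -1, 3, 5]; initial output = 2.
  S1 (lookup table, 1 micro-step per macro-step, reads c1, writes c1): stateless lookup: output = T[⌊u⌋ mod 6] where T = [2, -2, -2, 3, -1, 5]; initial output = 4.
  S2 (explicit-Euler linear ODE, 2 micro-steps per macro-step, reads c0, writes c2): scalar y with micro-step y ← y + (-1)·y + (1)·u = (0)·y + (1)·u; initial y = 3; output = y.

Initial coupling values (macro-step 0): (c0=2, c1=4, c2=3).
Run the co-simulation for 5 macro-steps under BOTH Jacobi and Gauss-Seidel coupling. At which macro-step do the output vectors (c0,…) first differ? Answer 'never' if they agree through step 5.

first divergence at macro-step: 1

[Jacobi] macro 1: S0 reads c2=3 → after 1×micro: 3; S1 reads c1=4 → after 1×micro: -1; S2 reads c0=2 → after 2×micro: 2 ⇒ (c0=3, c1=-1, c2=2)
[Jacobi] macro 2: S0 reads c2=2 → after 1×micro: -1; S1 reads c1=-1 → after 1×micro: 5; S2 reads c0=3 → after 2×micro: 3 ⇒ (c0=-1, c1=5, c2=3)
[Jacobi] macro 3: S0 reads c2=3 → after 1×micro: 3; S1 reads c1=5 → after 1×micro: 5; S2 reads c0=-1 → after 2×micro: -1 ⇒ (c0=3, c1=5, c2=-1)
[Jacobi] macro 4: S0 reads c2=-1 → after 1×micro: 5; S1 reads c1=5 → after 1×micro: 5; S2 reads c0=3 → after 2×micro: 3 ⇒ (c0=5, c1=5, c2=3)
[Jacobi] macro 5: S0 reads c2=3 → after 1×micro: 3; S1 reads c1=5 → after 1×micro: 5; S2 reads c0=5 → after 2×micro: 5 ⇒ (c0=3, c1=5, c2=5)
[Gauss-Seidel] macro 1: S0 reads c2=3 → after 1×micro: 3; S1 reads c1=4 → after 1×micro: -1; S2 reads c0=3 → after 2×micro: 3 ⇒ (c0=3, c1=-1, c2=3)
[Gauss-Seidel] macro 2: S0 reads c2=3 → after 1×micro: 3; S1 reads c1=-1 → after 1×micro: 5; S2 reads c0=3 → after 2×micro: 3 ⇒ (c0=3, c1=5, c2=3)
[Gauss-Seidel] macro 3: S0 reads c2=3 → after 1×micro: 3; S1 reads c1=5 → after 1×micro: 5; S2 reads c0=3 → after 2×micro: 3 ⇒ (c0=3, c1=5, c2=3)
[Gauss-Seidel] macro 4: S0 reads c2=3 → after 1×micro: 3; S1 reads c1=5 → after 1×micro: 5; S2 reads c0=3 → after 2×micro: 3 ⇒ (c0=3, c1=5, c2=3)
[Gauss-Seidel] macro 5: S0 reads c2=3 → after 1×micro: 3; S1 reads c1=5 → after 1×micro: 5; S2 reads c0=3 → after 2×micro: 3 ⇒ (c0=3, c1=5, c2=3)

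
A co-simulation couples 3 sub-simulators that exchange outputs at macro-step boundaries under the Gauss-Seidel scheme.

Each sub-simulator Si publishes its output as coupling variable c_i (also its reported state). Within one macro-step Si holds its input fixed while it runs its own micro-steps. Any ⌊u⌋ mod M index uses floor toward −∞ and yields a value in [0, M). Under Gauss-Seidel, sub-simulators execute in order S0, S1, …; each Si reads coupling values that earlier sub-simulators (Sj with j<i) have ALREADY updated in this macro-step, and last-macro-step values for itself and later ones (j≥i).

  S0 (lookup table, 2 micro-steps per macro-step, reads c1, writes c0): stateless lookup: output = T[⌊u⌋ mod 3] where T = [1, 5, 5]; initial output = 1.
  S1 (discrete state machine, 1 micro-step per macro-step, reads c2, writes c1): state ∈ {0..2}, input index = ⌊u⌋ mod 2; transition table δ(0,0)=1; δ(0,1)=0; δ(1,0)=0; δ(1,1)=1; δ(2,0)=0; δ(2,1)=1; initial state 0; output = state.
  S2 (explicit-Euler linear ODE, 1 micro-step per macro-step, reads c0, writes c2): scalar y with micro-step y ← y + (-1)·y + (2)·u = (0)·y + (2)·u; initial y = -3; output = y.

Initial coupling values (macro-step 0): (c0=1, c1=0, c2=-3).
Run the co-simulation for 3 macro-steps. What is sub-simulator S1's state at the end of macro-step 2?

S1 state at macro-step 2 = 1

macro 1: S0 reads c1=0 → after 2×micro: 1; S1 reads c2=-3 → after 1×micro: 0; S2 reads c0=1 → after 1×micro: 2 ⇒ (c0=1, c1=0, c2=2)
macro 2: S0 reads c1=0 → after 2×micro: 1; S1 reads c2=2 → after 1×micro: 1; S2 reads c0=1 → after 1×micro: 2 ⇒ (c0=1, c1=1, c2=2)
macro 3: S0 reads c1=1 → after 2×micro: 5; S1 reads c2=2 → after 1×micro: 0; S2 reads c0=5 → after 1×micro: 10 ⇒ (c0=5, c1=0, c2=10)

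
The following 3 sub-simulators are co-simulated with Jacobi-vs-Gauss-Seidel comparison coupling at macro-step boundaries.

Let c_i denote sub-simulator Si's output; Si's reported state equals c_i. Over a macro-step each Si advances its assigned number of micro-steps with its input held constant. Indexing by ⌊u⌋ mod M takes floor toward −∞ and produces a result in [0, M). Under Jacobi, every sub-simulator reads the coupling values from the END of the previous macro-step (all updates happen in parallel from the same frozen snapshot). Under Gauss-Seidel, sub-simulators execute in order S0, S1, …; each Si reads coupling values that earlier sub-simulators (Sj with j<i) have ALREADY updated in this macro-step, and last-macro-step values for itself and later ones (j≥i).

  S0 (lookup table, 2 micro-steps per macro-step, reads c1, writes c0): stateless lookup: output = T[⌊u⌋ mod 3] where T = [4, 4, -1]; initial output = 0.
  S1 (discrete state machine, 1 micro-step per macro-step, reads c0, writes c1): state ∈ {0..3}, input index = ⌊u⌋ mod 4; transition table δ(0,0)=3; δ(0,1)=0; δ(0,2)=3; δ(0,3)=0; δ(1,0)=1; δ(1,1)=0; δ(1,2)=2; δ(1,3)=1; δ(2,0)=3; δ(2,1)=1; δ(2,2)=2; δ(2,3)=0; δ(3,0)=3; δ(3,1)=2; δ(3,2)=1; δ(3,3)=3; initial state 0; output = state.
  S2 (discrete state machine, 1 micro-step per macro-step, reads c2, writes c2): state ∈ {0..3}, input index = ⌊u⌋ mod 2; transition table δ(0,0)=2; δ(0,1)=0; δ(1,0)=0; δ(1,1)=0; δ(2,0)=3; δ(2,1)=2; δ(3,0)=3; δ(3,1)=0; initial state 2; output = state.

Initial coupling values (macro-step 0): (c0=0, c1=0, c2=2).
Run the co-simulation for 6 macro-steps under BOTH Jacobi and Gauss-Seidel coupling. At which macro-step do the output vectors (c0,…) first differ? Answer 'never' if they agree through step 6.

first divergence at macro-step: never

[Jacobi] macro 1: S0 reads c1=0 → after 2×micro: 4; S1 reads c0=0 → after 1×micro: 3; S2 reads c2=2 → after 1×micro: 3 ⇒ (c0=4, c1=3, c2=3)
[Jacobi] macro 2: S0 reads c1=3 → after 2×micro: 4; S1 reads c0=4 → after 1×micro: 3; S2 reads c2=3 → after 1×micro: 0 ⇒ (c0=4, c1=3, c2=0)
[Jacobi] macro 3: S0 reads c1=3 → after 2×micro: 4; S1 reads c0=4 → after 1×micro: 3; S2 reads c2=0 → after 1×micro: 2 ⇒ (c0=4, c1=3, c2=2)
[Jacobi] macro 4: S0 reads c1=3 → after 2×micro: 4; S1 reads c0=4 → after 1×micro: 3; S2 reads c2=2 → after 1×micro: 3 ⇒ (c0=4, c1=3, c2=3)
[Jacobi] macro 5: S0 reads c1=3 → after 2×micro: 4; S1 reads c0=4 → after 1×micro: 3; S2 reads c2=3 → after 1×micro: 0 ⇒ (c0=4, c1=3, c2=0)
[Jacobi] macro 6: S0 reads c1=3 → after 2×micro: 4; S1 reads c0=4 → after 1×micro: 3; S2 reads c2=0 → after 1×micro: 2 ⇒ (c0=4, c1=3, c2=2)
[Gauss-Seidel] macro 1: S0 reads c1=0 → after 2×micro: 4; S1 reads c0=4 → after 1×micro: 3; S2 reads c2=2 → after 1×micro: 3 ⇒ (c0=4, c1=3, c2=3)
[Gauss-Seidel] macro 2: S0 reads c1=3 → after 2×micro: 4; S1 reads c0=4 → after 1×micro: 3; S2 reads c2=3 → after 1×micro: 0 ⇒ (c0=4, c1=3, c2=0)
[Gauss-Seidel] macro 3: S0 reads c1=3 → after 2×micro: 4; S1 reads c0=4 → after 1×micro: 3; S2 reads c2=0 → after 1×micro: 2 ⇒ (c0=4, c1=3, c2=2)
[Gauss-Seidel] macro 4: S0 reads c1=3 → after 2×micro: 4; S1 reads c0=4 → after 1×micro: 3; S2 reads c2=2 → after 1×micro: 3 ⇒ (c0=4, c1=3, c2=3)
[Gauss-Seidel] macro 5: S0 reads c1=3 → after 2×micro: 4; S1 reads c0=4 → after 1×micro: 3; S2 reads c2=3 → after 1×micro: 0 ⇒ (c0=4, c1=3, c2=0)
[Gauss-Seidel] macro 6: S0 reads c1=3 → after 2×micro: 4; S1 reads c0=4 → after 1×micro: 3; S2 reads c2=0 → after 1×micro: 2 ⇒ (c0=4, c1=3, c2=2)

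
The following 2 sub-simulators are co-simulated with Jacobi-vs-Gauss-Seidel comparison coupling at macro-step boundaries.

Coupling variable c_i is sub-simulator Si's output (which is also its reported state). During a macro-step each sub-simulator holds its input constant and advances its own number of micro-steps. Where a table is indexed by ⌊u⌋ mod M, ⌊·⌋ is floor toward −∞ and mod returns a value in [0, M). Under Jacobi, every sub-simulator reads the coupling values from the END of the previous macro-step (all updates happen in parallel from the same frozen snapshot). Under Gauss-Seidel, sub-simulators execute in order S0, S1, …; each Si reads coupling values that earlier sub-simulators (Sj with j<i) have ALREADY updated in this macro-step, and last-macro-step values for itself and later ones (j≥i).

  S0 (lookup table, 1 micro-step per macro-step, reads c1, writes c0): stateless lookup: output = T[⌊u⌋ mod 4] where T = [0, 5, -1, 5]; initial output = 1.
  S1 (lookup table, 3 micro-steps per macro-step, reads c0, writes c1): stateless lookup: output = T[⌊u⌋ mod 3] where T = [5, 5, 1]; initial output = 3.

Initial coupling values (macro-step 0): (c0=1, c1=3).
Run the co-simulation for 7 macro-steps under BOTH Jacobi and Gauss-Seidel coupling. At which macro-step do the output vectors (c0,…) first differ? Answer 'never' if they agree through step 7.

[Jacobi] macro 1: S0 reads c1=3 → after 1×micro: 5; S1 reads c0=1 → after 3×micro: 5 ⇒ (c0=5, c1=5)
[Jacobi] macro 2: S0 reads c1=5 → after 1×micro: 5; S1 reads c0=5 → after 3×micro: 1 ⇒ (c0=5, c1=1)
[Jacobi] macro 3: S0 reads c1=1 → after 1×micro: 5; S1 reads c0=5 → after 3×micro: 1 ⇒ (c0=5, c1=1)
[Jacobi] macro 4: S0 reads c1=1 → after 1×micro: 5; S1 reads c0=5 → after 3×micro: 1 ⇒ (c0=5, c1=1)
[Jacobi] macro 5: S0 reads c1=1 → after 1×micro: 5; S1 reads c0=5 → after 3×micro: 1 ⇒ (c0=5, c1=1)
[Jacobi] macro 6: S0 reads c1=1 → after 1×micro: 5; S1 reads c0=5 → after 3×micro: 1 ⇒ (c0=5, c1=1)
[Jacobi] macro 7: S0 reads c1=1 → after 1×micro: 5; S1 reads c0=5 → after 3×micro: 1 ⇒ (c0=5, c1=1)
[Gauss-Seidel] macro 1: S0 reads c1=3 → after 1×micro: 5; S1 reads c0=5 → after 3×micro: 1 ⇒ (c0=5, c1=1)
[Gauss-Seidel] macro 2: S0 reads c1=1 → after 1×micro: 5; S1 reads c0=5 → after 3×micro: 1 ⇒ (c0=5, c1=1)
[Gauss-Seidel] macro 3: S0 reads c1=1 → after 1×micro: 5; S1 reads c0=5 → after 3×micro: 1 ⇒ (c0=5, c1=1)
[Gauss-Seidel] macro 4: S0 reads c1=1 → after 1×micro: 5; S1 reads c0=5 → after 3×micro: 1 ⇒ (c0=5, c1=1)
[Gauss-Seidel] macro 5: S0 reads c1=1 → after 1×micro: 5; S1 reads c0=5 → after 3×micro: 1 ⇒ (c0=5, c1=1)
[Gauss-Seidel] macro 6: S0 reads c1=1 → after 1×micro: 5; S1 reads c0=5 → after 3×micro: 1 ⇒ (c0=5, c1=1)
[Gauss-Seidel] macro 7: S0 reads c1=1 → after 1×micro: 5; S1 reads c0=5 → after 3×micro: 1 ⇒ (c0=5, c1=1)

first divergence at macro-step: 1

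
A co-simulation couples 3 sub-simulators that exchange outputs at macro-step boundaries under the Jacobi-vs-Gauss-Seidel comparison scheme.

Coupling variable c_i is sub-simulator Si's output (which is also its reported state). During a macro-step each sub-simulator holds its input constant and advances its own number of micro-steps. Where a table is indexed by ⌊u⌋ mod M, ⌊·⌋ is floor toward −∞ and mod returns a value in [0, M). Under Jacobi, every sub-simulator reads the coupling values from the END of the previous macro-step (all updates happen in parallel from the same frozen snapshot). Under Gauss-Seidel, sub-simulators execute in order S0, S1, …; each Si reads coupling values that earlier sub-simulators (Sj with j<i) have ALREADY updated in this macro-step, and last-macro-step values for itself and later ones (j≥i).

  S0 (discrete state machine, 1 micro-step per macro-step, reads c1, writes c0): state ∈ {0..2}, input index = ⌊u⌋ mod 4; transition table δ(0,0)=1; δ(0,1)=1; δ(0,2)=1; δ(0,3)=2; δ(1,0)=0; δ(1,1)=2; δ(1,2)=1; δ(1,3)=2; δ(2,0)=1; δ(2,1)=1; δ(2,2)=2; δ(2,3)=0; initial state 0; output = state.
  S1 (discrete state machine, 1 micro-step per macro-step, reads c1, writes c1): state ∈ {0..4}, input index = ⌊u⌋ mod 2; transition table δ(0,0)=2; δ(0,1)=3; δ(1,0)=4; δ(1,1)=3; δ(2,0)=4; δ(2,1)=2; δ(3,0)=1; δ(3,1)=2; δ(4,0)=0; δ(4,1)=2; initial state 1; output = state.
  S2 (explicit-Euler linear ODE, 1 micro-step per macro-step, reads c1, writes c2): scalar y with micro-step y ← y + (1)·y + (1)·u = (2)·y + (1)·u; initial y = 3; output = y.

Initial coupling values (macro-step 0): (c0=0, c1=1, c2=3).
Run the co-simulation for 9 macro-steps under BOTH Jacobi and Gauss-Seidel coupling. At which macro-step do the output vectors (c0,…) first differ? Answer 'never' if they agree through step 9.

first divergence at macro-step: 1

[Jacobi] macro 1: S0 reads c1=1 → after 1×micro: 1; S1 reads c1=1 → after 1×micro: 3; S2 reads c1=1 → after 1×micro: 7 ⇒ (c0=1, c1=3, c2=7)
[Jacobi] macro 2: S0 reads c1=3 → after 1×micro: 2; S1 reads c1=3 → after 1×micro: 2; S2 reads c1=3 → after 1×micro: 17 ⇒ (c0=2, c1=2, c2=17)
[Jacobi] macro 3: S0 reads c1=2 → after 1×micro: 2; S1 reads c1=2 → after 1×micro: 4; S2 reads c1=2 → after 1×micro: 36 ⇒ (c0=2, c1=4, c2=36)
[Jacobi] macro 4: S0 reads c1=4 → after 1×micro: 1; S1 reads c1=4 → after 1×micro: 0; S2 reads c1=4 → after 1×micro: 76 ⇒ (c0=1, c1=0, c2=76)
[Jacobi] macro 5: S0 reads c1=0 → after 1×micro: 0; S1 reads c1=0 → after 1×micro: 2; S2 reads c1=0 → after 1×micro: 152 ⇒ (c0=0, c1=2, c2=152)
[Jacobi] macro 6: S0 reads c1=2 → after 1×micro: 1; S1 reads c1=2 → after 1×micro: 4; S2 reads c1=2 → after 1×micro: 306 ⇒ (c0=1, c1=4, c2=306)
[Jacobi] macro 7: S0 reads c1=4 → after 1×micro: 0; S1 reads c1=4 → after 1×micro: 0; S2 reads c1=4 → after 1×micro: 616 ⇒ (c0=0, c1=0, c2=616)
[Jacobi] macro 8: S0 reads c1=0 → after 1×micro: 1; S1 reads c1=0 → after 1×micro: 2; S2 reads c1=0 → after 1×micro: 1232 ⇒ (c0=1, c1=2, c2=1232)
[Jacobi] macro 9: S0 reads c1=2 → after 1×micro: 1; S1 reads c1=2 → after 1×micro: 4; S2 reads c1=2 → after 1×micro: 2466 ⇒ (c0=1, c1=4, c2=2466)
[Gauss-Seidel] macro 1: S0 reads c1=1 → after 1×micro: 1; S1 reads c1=1 → after 1×micro: 3; S2 reads c1=3 → after 1×micro: 9 ⇒ (c0=1, c1=3, c2=9)
[Gauss-Seidel] macro 2: S0 reads c1=3 → after 1×micro: 2; S1 reads c1=3 → after 1×micro: 2; S2 reads c1=2 → after 1×micro: 20 ⇒ (c0=2, c1=2, c2=20)
[Gauss-Seidel] macro 3: S0 reads c1=2 → after 1×micro: 2; S1 reads c1=2 → after 1×micro: 4; S2 reads c1=4 → after 1×micro: 44 ⇒ (c0=2, c1=4, c2=44)
[Gauss-Seidel] macro 4: S0 reads c1=4 → after 1×micro: 1; S1 reads c1=4 → after 1×micro: 0; S2 reads c1=0 → after 1×micro: 88 ⇒ (c0=1, c1=0, c2=88)
[Gauss-Seidel] macro 5: S0 reads c1=0 → after 1×micro: 0; S1 reads c1=0 → after 1×micro: 2; S2 reads c1=2 → after 1×micro: 178 ⇒ (c0=0, c1=2, c2=178)
[Gauss-Seidel] macro 6: S0 reads c1=2 → after 1×micro: 1; S1 reads c1=2 → after 1×micro: 4; S2 reads c1=4 → after 1×micro: 360 ⇒ (c0=1, c1=4, c2=360)
[Gauss-Seidel] macro 7: S0 reads c1=4 → after 1×micro: 0; S1 reads c1=4 → after 1×micro: 0; S2 reads c1=0 → after 1×micro: 720 ⇒ (c0=0, c1=0, c2=720)
[Gauss-Seidel] macro 8: S0 reads c1=0 → after 1×micro: 1; S1 reads c1=0 → after 1×micro: 2; S2 reads c1=2 → after 1×micro: 1442 ⇒ (c0=1, c1=2, c2=1442)
[Gauss-Seidel] macro 9: S0 reads c1=2 → after 1×micro: 1; S1 reads c1=2 → after 1×micro: 4; S2 reads c1=4 → after 1×micro: 2888 ⇒ (c0=1, c1=4, c2=2888)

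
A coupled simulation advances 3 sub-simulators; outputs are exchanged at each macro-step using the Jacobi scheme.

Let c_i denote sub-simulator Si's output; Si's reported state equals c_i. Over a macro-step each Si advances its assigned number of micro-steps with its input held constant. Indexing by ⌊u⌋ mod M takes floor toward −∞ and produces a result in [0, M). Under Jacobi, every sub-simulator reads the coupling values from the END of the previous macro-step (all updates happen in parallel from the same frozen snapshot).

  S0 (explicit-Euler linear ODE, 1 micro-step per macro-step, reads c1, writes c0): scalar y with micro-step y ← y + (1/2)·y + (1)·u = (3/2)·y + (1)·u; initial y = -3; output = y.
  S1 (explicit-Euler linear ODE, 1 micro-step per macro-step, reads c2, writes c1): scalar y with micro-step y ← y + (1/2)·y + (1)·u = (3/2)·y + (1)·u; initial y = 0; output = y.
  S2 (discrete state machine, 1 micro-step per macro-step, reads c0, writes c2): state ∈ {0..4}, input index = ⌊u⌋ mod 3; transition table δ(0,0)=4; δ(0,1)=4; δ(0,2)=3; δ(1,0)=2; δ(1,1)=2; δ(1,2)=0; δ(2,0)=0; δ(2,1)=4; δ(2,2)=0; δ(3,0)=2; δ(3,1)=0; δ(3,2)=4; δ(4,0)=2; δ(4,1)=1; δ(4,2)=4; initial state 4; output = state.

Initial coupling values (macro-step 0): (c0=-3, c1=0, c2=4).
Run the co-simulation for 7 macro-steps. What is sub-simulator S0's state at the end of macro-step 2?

macro 1: S0 reads c1=0 → after 1×micro: -9/2; S1 reads c2=4 → after 1×micro: 4; S2 reads c0=-3 → after 1×micro: 2 ⇒ (c0=-9/2, c1=4, c2=2)
macro 2: S0 reads c1=4 → after 1×micro: -11/4; S1 reads c2=2 → after 1×micro: 8; S2 reads c0=-9/2 → after 1×micro: 4 ⇒ (c0=-11/4, c1=8, c2=4)
macro 3: S0 reads c1=8 → after 1×micro: 31/8; S1 reads c2=4 → after 1×micro: 16; S2 reads c0=-11/4 → after 1×micro: 2 ⇒ (c0=31/8, c1=16, c2=2)
macro 4: S0 reads c1=16 → after 1×micro: 349/16; S1 reads c2=2 → after 1×micro: 26; S2 reads c0=31/8 → after 1×micro: 0 ⇒ (c0=349/16, c1=26, c2=0)
macro 5: S0 reads c1=26 → after 1×micro: 1879/32; S1 reads c2=0 → after 1×micro: 39; S2 reads c0=349/16 → after 1×micro: 4 ⇒ (c0=1879/32, c1=39, c2=4)
macro 6: S0 reads c1=39 → after 1×micro: 8133/64; S1 reads c2=4 → after 1×micro: 125/2; S2 reads c0=1879/32 → after 1×micro: 1 ⇒ (c0=8133/64, c1=125/2, c2=1)
macro 7: S0 reads c1=125/2 → after 1×micro: 32399/128; S1 reads c2=1 → after 1×micro: 379/4; S2 reads c0=8133/64 → after 1×micro: 2 ⇒ (c0=32399/128, c1=379/4, c2=2)

S0 state at macro-step 2 = -11/4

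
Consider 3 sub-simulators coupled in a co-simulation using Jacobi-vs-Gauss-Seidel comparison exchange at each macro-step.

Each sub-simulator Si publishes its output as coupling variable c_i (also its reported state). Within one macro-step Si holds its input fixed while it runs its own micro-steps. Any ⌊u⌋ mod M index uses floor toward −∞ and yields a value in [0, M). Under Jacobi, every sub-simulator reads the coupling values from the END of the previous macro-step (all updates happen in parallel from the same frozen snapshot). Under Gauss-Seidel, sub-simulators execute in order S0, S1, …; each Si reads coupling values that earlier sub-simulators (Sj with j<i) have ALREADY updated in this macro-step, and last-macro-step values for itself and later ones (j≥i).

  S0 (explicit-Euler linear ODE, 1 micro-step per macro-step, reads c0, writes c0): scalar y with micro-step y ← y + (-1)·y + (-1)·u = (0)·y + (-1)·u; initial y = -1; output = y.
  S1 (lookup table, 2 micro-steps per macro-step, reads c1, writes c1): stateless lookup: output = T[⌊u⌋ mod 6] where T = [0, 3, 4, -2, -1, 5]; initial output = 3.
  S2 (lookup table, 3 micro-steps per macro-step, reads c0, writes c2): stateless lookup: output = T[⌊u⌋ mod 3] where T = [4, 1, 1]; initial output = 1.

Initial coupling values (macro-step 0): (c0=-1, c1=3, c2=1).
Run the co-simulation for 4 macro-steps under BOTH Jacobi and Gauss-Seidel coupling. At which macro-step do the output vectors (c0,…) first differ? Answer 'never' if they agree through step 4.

[Jacobi] macro 1: S0 reads c0=-1 → after 1×micro: 1; S1 reads c1=3 → after 2×micro: -2; S2 reads c0=-1 → after 3×micro: 1 ⇒ (c0=1, c1=-2, c2=1)
[Jacobi] macro 2: S0 reads c0=1 → after 1×micro: -1; S1 reads c1=-2 → after 2×micro: -1; S2 reads c0=1 → after 3×micro: 1 ⇒ (c0=-1, c1=-1, c2=1)
[Jacobi] macro 3: S0 reads c0=-1 → after 1×micro: 1; S1 reads c1=-1 → after 2×micro: 5; S2 reads c0=-1 → after 3×micro: 1 ⇒ (c0=1, c1=5, c2=1)
[Jacobi] macro 4: S0 reads c0=1 → after 1×micro: -1; S1 reads c1=5 → after 2×micro: 5; S2 reads c0=1 → after 3×micro: 1 ⇒ (c0=-1, c1=5, c2=1)
[Gauss-Seidel] macro 1: S0 reads c0=-1 → after 1×micro: 1; S1 reads c1=3 → after 2×micro: -2; S2 reads c0=1 → after 3×micro: 1 ⇒ (c0=1, c1=-2, c2=1)
[Gauss-Seidel] macro 2: S0 reads c0=1 → after 1×micro: -1; S1 reads c1=-2 → after 2×micro: -1; S2 reads c0=-1 → after 3×micro: 1 ⇒ (c0=-1, c1=-1, c2=1)
[Gauss-Seidel] macro 3: S0 reads c0=-1 → after 1×micro: 1; S1 reads c1=-1 → after 2×micro: 5; S2 reads c0=1 → after 3×micro: 1 ⇒ (c0=1, c1=5, c2=1)
[Gauss-Seidel] macro 4: S0 reads c0=1 → after 1×micro: -1; S1 reads c1=5 → after 2×micro: 5; S2 reads c0=-1 → after 3×micro: 1 ⇒ (c0=-1, c1=5, c2=1)

first divergence at macro-step: never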